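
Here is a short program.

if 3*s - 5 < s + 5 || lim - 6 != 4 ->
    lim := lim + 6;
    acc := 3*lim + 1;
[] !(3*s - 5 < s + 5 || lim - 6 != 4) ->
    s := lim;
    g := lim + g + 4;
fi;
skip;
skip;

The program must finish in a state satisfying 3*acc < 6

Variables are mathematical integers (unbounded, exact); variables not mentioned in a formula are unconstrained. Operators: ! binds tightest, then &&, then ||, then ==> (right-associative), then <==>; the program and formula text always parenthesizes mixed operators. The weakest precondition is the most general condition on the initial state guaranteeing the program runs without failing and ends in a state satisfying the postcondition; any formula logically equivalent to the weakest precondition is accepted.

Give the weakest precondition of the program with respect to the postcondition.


Working backward. After the program, 3*acc < 6 must hold.
Before skip: 3*acc < 6
Before skip: 3*acc < 6
Then branch requires 9*lim < -51; else branch requires 3*acc < 6.
Before the if: ((2*s < 10 || lim != 10) ==> 9*lim < -51) && ((!(2*s < 10 || lim != 10)) ==> 3*acc < 6)
Answer: WP = ((2*s < 10 || lim != 10) ==> 9*lim < -51) && ((!(2*s < 10 || lim != 10)) ==> 3*acc < 6)


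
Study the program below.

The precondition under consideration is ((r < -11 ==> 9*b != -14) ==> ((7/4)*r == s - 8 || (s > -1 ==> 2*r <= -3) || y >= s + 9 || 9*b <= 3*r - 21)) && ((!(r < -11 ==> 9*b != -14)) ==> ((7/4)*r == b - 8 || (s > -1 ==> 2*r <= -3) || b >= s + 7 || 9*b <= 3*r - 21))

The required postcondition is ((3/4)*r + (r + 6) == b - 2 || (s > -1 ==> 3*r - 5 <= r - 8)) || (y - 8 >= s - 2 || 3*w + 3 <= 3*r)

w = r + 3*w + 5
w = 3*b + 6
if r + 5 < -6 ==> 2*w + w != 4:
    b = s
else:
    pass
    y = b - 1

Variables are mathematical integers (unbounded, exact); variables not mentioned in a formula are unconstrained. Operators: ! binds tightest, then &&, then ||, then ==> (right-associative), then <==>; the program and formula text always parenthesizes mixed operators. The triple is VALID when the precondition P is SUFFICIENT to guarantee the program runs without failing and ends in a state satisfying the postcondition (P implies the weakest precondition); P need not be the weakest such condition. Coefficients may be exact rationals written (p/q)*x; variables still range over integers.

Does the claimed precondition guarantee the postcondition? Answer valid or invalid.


Working backward. After the program, the postcondition ((3/4)*r + (r + 6) == b - 2 || (s > -1 ==> 3*r - 5 <= r - 8)) || (y - 8 >= s - 2 || 3*w + 3 <= 3*r) must hold; in canonical form it is (7/4)*r == b - 8 || (s > -1 ==> 2*r <= -3) || y >= s + 6 || 3*w <= 3*r - 3.
Then branch requires (7/4)*r == s - 8 || (s > -1 ==> 2*r <= -3) || y >= s + 6 || 3*w <= 3*r - 3; else branch requires (7/4)*r == b - 8 || (s > -1 ==> 2*r <= -3) || b >= s + 7 || 3*w <= 3*r - 3.
Before the if: ((r < -11 ==> 3*w != 4) ==> ((7/4)*r == s - 8 || (s > -1 ==> 2*r <= -3) || y >= s + 6 || 3*w <= 3*r - 3)) && ((!(r < -11 ==> 3*w != 4)) ==> ((7/4)*r == b - 8 || (s > -1 ==> 2*r <= -3) || b >= s + 7 || 3*w <= 3*r - 3))
Before w := 3*b + 6: ((r < -11 ==> 9*b != -14) ==> ((7/4)*r == s - 8 || (s > -1 ==> 2*r <= -3) || y >= s + 6 || 9*b <= 3*r - 21)) && ((!(r < -11 ==> 9*b != -14)) ==> ((7/4)*r == b - 8 || (s > -1 ==> 2*r <= -3) || b >= s + 7 || 9*b <= 3*r - 21))
Before w := r + 3*w + 5: ((r < -11 ==> 9*b != -14) ==> ((7/4)*r == s - 8 || (s > -1 ==> 2*r <= -3) || y >= s + 6 || 9*b <= 3*r - 21)) && ((!(r < -11 ==> 9*b != -14)) ==> ((7/4)*r == b - 8 || (s > -1 ==> 2*r <= -3) || b >= s + 7 || 9*b <= 3*r - 21))
The weakest precondition is ((r < -11 ==> 9*b != -14) ==> ((7/4)*r == s - 8 || (s > -1 ==> 2*r <= -3) || y >= s + 6 || 9*b <= 3*r - 21)) && ((!(r < -11 ==> 9*b != -14)) ==> ((7/4)*r == b - 8 || (s > -1 ==> 2*r <= -3) || b >= s + 7 || 9*b <= 3*r - 21)).
Check whether ((r < -11 ==> 9*b != -14) ==> ((7/4)*r == s - 8 || (s > -1 ==> 2*r <= -3) || y >= s + 9 || 9*b <= 3*r - 21)) && ((!(r < -11 ==> 9*b != -14)) ==> ((7/4)*r == b - 8 || (s > -1 ==> 2*r <= -3) || b >= s + 7 || 9*b <= 3*r - 21)) implies it.
Every state satisfying the precondition satisfies the weakest precondition: the implication holds.
Answer: valid


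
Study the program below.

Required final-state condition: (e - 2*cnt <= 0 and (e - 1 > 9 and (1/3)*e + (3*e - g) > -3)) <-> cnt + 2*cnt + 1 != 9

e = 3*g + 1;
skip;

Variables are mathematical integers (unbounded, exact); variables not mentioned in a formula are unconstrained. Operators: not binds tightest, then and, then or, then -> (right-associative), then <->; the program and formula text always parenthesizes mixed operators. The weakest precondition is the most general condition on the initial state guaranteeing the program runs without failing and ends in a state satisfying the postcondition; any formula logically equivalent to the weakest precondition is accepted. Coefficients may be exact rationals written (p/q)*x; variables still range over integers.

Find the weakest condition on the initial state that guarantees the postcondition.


Working backward. After the program, the postcondition (e - 2*cnt <= 0 and (e - 1 > 9 and (1/3)*e + (3*e - g) > -3)) <-> cnt + 2*cnt + 1 != 9 must hold; in canonical form it is (e <= 2*cnt and e > 10 and (10/3)*e > g - 3) <-> 3*cnt != 8.
Before skip: (e <= 2*cnt and e > 10 and (10/3)*e > g - 3) <-> 3*cnt != 8
Before e := 3*g + 1: (3*g <= 2*cnt - 1 and 3*g > 9 and 9*g > -19/3) <-> 3*cnt != 8
Answer: WP = (3*g <= 2*cnt - 1 and 3*g > 9 and 9*g > -19/3) <-> 3*cnt != 8


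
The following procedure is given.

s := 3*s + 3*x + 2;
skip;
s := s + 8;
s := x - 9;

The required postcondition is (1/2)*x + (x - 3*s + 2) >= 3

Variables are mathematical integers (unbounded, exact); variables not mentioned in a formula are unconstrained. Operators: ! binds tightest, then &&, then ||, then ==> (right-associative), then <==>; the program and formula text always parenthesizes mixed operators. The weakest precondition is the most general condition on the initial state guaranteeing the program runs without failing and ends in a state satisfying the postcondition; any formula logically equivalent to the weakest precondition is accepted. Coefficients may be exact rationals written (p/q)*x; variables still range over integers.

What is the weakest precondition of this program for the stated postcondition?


Working backward. After the program, the postcondition (1/2)*x + (x - 3*s + 2) >= 3 must hold; in canonical form it is (3/2)*x >= 3*s + 1.
Before s := x - 9: (3/2)*x <= 26
Before s := s + 8: (3/2)*x <= 26
Before skip: (3/2)*x <= 26
Before s := 3*s + 3*x + 2: (3/2)*x <= 26
Answer: WP = (3/2)*x <= 26


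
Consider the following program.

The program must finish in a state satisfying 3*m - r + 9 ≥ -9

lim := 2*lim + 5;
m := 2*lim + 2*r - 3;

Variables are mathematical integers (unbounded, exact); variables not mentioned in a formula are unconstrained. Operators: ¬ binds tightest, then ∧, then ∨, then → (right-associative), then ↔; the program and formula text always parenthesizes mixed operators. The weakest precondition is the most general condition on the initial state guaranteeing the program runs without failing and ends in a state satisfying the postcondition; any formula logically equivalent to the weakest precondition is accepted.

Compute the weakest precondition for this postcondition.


Working backward. After the program, the postcondition 3*m - r + 9 ≥ -9 must hold; in canonical form it is 3*m ≥ r - 18.
Before m := 2*lim + 2*r - 3: 6*lim + 5*r ≥ -9
Before lim := 2*lim + 5: 12*lim + 5*r ≥ -39
Answer: WP = 12*lim + 5*r ≥ -39


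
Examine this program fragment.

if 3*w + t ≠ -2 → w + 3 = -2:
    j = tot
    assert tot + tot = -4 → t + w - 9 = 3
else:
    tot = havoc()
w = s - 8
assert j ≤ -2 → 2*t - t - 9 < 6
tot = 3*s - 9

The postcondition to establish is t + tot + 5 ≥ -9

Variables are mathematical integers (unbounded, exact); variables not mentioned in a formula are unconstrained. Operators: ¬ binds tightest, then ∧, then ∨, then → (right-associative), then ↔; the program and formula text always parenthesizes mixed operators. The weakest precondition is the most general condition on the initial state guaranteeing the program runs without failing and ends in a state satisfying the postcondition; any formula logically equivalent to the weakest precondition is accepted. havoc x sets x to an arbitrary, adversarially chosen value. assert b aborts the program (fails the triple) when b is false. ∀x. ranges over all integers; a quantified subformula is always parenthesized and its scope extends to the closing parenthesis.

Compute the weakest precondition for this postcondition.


Working backward. After the program, the postcondition t + tot + 5 ≥ -9 must hold; in canonical form it is t + tot ≥ -14.
Before tot := 3*s - 9: 3*s + t ≥ -5
Before assert j ≤ -2 → 2*t - t - 9 < 6: (j ≤ -2 → t < 15) ∧ 3*s + t ≥ -5
Before w := s - 8: (j ≤ -2 → t < 15) ∧ 3*s + t ≥ -5
Then branch requires (2*tot = -4 → t + w = 12) ∧ (tot ≤ -2 → t < 15) ∧ 3*s + t ≥ -5; else branch requires (j ≤ -2 → t < 15) ∧ 3*s + t ≥ -5.
Before the if: ((t + 3*w ≠ -2 → w = -5) → ((2*tot = -4 → t + w = 12) ∧ (tot ≤ -2 → t < 15) ∧ 3*s + t ≥ -5)) ∧ ((¬(t + 3*w ≠ -2 → w = -5)) → ((j ≤ -2 → t < 15) ∧ 3*s + t ≥ -5))
Answer: WP = ((t + 3*w ≠ -2 → w = -5) → ((2*tot = -4 → t + w = 12) ∧ (tot ≤ -2 → t < 15) ∧ 3*s + t ≥ -5)) ∧ ((¬(t + 3*w ≠ -2 → w = -5)) → ((j ≤ -2 → t < 15) ∧ 3*s + t ≥ -5))


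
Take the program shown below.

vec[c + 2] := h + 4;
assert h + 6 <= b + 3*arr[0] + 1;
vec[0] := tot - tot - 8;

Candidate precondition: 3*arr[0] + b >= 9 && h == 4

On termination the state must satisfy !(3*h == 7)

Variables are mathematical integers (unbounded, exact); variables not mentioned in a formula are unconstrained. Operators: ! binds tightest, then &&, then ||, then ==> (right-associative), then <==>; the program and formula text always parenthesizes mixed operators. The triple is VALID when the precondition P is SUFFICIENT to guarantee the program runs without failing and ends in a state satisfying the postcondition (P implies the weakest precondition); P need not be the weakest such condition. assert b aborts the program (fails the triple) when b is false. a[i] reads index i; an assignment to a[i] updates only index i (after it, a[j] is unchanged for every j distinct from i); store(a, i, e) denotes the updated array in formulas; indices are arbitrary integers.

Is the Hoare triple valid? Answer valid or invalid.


Working backward. After the program, !(3*h == 7) must hold.
Before vec[0] := tot - tot - 8: !(3*h == 7)
Before assert h + 6 <= b + 3*arr[0] + 1: h <= 3*arr[0] + b - 5 && (!(3*h == 7))
Before vec[c + 2] := h + 4: h <= 3*arr[0] + b - 5 && (!(3*h == 7))
The weakest precondition is h <= 3*arr[0] + b - 5 && (!(3*h == 7)).
Check whether 3*arr[0] + b >= 9 && h == 4 implies it.
Every state satisfying the precondition satisfies the weakest precondition: the implication holds.
Answer: valid


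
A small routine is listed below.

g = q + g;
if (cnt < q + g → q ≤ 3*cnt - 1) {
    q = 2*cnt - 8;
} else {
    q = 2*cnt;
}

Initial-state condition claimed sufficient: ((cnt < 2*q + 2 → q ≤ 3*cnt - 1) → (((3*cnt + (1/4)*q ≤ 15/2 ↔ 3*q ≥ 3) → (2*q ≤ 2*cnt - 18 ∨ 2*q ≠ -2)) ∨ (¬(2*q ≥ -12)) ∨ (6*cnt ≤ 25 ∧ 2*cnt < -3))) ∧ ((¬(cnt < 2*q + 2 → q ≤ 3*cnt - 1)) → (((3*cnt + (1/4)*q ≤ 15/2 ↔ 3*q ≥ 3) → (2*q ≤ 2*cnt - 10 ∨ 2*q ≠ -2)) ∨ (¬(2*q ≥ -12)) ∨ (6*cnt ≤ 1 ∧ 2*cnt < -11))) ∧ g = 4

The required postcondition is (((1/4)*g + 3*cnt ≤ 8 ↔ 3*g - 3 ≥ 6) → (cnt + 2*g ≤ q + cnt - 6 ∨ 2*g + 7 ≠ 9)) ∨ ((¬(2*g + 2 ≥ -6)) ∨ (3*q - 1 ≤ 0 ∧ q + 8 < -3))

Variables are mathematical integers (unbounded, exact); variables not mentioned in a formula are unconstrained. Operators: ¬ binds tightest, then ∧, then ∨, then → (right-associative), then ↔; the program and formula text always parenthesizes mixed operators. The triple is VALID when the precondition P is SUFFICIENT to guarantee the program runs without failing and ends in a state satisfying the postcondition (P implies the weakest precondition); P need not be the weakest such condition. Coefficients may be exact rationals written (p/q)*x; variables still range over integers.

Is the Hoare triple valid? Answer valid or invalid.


Working backward. After the program, the postcondition (((1/4)*g + 3*cnt ≤ 8 ↔ 3*g - 3 ≥ 6) → (cnt + 2*g ≤ q + cnt - 6 ∨ 2*g + 7 ≠ 9)) ∨ ((¬(2*g + 2 ≥ -6)) ∨ (3*q - 1 ≤ 0 ∧ q + 8 < -3)) must hold; in canonical form it is ((3*cnt + (1/4)*g ≤ 8 ↔ 3*g ≥ 9) → (2*g ≤ q - 6 ∨ 2*g ≠ 2)) ∨ (¬(2*g ≥ -8)) ∨ (3*q ≤ 1 ∧ q < -11).
Then branch requires ((3*cnt + (1/4)*g ≤ 8 ↔ 3*g ≥ 9) → (2*g ≤ 2*cnt - 14 ∨ 2*g ≠ 2)) ∨ (¬(2*g ≥ -8)) ∨ (6*cnt ≤ 25 ∧ 2*cnt < -3); else branch requires ((3*cnt + (1/4)*g ≤ 8 ↔ 3*g ≥ 9) → (2*g ≤ 2*cnt - 6 ∨ 2*g ≠ 2)) ∨ (¬(2*g ≥ -8)) ∨ (6*cnt ≤ 1 ∧ 2*cnt < -11).
Before the if: ((cnt < g + q → q ≤ 3*cnt - 1) → (((3*cnt + (1/4)*g ≤ 8 ↔ 3*g ≥ 9) → (2*g ≤ 2*cnt - 14 ∨ 2*g ≠ 2)) ∨ (¬(2*g ≥ -8)) ∨ (6*cnt ≤ 25 ∧ 2*cnt < -3))) ∧ ((¬(cnt < g + q → q ≤ 3*cnt - 1)) → (((3*cnt + (1/4)*g ≤ 8 ↔ 3*g ≥ 9) → (2*g ≤ 2*cnt - 6 ∨ 2*g ≠ 2)) ∨ (¬(2*g ≥ -8)) ∨ (6*cnt ≤ 1 ∧ 2*cnt < -11)))
Before g := q + g: ((cnt < g + 2*q → q ≤ 3*cnt - 1) → (((3*cnt + (1/4)*g + (1/4)*q ≤ 8 ↔ 3*g + 3*q ≥ 9) → (2*g + 2*q ≤ 2*cnt - 14 ∨ 2*g + 2*q ≠ 2)) ∨ (¬(2*g + 2*q ≥ -8)) ∨ (6*cnt ≤ 25 ∧ 2*cnt < -3))) ∧ ((¬(cnt < g + 2*q → q ≤ 3*cnt - 1)) → (((3*cnt + (1/4)*g + (1/4)*q ≤ 8 ↔ 3*g + 3*q ≥ 9) → (2*g + 2*q ≤ 2*cnt - 6 ∨ 2*g + 2*q ≠ 2)) ∨ (¬(2*g + 2*q ≥ -8)) ∨ (6*cnt ≤ 1 ∧ 2*cnt < -11)))
The weakest precondition is ((cnt < g + 2*q → q ≤ 3*cnt - 1) → (((3*cnt + (1/4)*g + (1/4)*q ≤ 8 ↔ 3*g + 3*q ≥ 9) → (2*g + 2*q ≤ 2*cnt - 14 ∨ 2*g + 2*q ≠ 2)) ∨ (¬(2*g + 2*q ≥ -8)) ∨ (6*cnt ≤ 25 ∧ 2*cnt < -3))) ∧ ((¬(cnt < g + 2*q → q ≤ 3*cnt - 1)) → (((3*cnt + (1/4)*g + (1/4)*q ≤ 8 ↔ 3*g + 3*q ≥ 9) → (2*g + 2*q ≤ 2*cnt - 6 ∨ 2*g + 2*q ≠ 2)) ∨ (¬(2*g + 2*q ≥ -8)) ∨ (6*cnt ≤ 1 ∧ 2*cnt < -11))).
Check whether ((cnt < 2*q + 2 → q ≤ 3*cnt - 1) → (((3*cnt + (1/4)*q ≤ 15/2 ↔ 3*q ≥ 3) → (2*q ≤ 2*cnt - 18 ∨ 2*q ≠ -2)) ∨ (¬(2*q ≥ -12)) ∨ (6*cnt ≤ 25 ∧ 2*cnt < -3))) ∧ ((¬(cnt < 2*q + 2 → q ≤ 3*cnt - 1)) → (((3*cnt + (1/4)*q ≤ 15/2 ↔ 3*q ≥ 3) → (2*q ≤ 2*cnt - 10 ∨ 2*q ≠ -2)) ∨ (¬(2*q ≥ -12)) ∨ (6*cnt ≤ 1 ∧ 2*cnt < -11))) ∧ g = 4 implies it.
Countermodel: at the initial state cnt = 3, g = 4, q = -3, the precondition holds but the weakest precondition fails.
Answer: invalid


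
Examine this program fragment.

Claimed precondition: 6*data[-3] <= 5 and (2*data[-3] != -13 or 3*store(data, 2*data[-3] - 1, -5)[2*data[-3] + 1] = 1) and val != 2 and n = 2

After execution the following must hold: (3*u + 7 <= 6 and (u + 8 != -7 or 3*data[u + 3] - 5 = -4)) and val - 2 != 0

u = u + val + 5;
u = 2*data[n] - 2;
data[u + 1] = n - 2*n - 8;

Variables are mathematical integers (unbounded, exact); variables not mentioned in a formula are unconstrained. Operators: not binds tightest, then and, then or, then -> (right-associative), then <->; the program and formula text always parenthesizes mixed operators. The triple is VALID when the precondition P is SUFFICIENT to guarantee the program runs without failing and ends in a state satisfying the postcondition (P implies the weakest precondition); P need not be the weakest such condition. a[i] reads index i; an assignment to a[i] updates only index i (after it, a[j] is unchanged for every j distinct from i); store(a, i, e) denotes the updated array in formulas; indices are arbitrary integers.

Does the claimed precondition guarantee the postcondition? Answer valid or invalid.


Working backward. After the program, the postcondition (3*u + 7 <= 6 and (u + 8 != -7 or 3*data[u + 3] - 5 = -4)) and val - 2 != 0 must hold; in canonical form it is 3*u <= -1 and (u != -15 or 3*data[u + 3] = 1) and val != 2.
Before data[u + 1] := n - 2*n - 8: 3*u <= -1 and (u != -15 or 3*store(data, u + 1, -n - 8)[u + 3] = 1) and val != 2
Before u := 2*data[n] - 2: 6*data[n] <= 5 and (2*data[n] != -13 or 3*store(data, 2*data[n] - 1, -n - 8)[2*data[n] + 1] = 1) and val != 2
Before u := u + val + 5: 6*data[n] <= 5 and (2*data[n] != -13 or 3*store(data, 2*data[n] - 1, -n - 8)[2*data[n] + 1] = 1) and val != 2
The weakest precondition is 6*data[n] <= 5 and (2*data[n] != -13 or 3*store(data, 2*data[n] - 1, -n - 8)[2*data[n] + 1] = 1) and val != 2.
Check whether 6*data[-3] <= 5 and (2*data[-3] != -13 or 3*store(data, 2*data[-3] - 1, -5)[2*data[-3] + 1] = 1) and val != 2 and n = 2 implies it.
Countermodel: at the initial state data = {[-3] = 0, [-1] = 0, [1] = 0, [2] = 1, [3] = 0, elsewhere 0}, n = 2, val = 3, the precondition holds but the weakest precondition fails.
Answer: invalid


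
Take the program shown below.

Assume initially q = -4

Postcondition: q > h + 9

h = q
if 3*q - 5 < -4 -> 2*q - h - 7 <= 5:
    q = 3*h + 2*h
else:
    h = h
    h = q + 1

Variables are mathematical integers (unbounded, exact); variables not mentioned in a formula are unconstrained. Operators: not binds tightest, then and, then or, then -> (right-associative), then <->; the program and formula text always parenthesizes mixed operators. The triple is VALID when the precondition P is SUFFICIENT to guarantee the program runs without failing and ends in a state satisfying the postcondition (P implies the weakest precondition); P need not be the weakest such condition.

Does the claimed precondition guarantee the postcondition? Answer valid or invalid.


Working backward. After the program, q > h + 9 must hold.
Then branch requires 4*h > 9; else branch requires false.
Before the if: ((3*q < 1 -> 2*q <= h + 12) -> 4*h > 9) and (3*q < 1 -> 2*q <= h + 12)
Before h := q: ((3*q < 1 -> q <= 12) -> 4*q > 9) and (3*q < 1 -> q <= 12)
The weakest precondition is ((3*q < 1 -> q <= 12) -> 4*q > 9) and (3*q < 1 -> q <= 12).
Check whether q = -4 implies it.
Countermodel: at the initial state q = -4, the precondition holds but the weakest precondition fails.
Answer: invalid


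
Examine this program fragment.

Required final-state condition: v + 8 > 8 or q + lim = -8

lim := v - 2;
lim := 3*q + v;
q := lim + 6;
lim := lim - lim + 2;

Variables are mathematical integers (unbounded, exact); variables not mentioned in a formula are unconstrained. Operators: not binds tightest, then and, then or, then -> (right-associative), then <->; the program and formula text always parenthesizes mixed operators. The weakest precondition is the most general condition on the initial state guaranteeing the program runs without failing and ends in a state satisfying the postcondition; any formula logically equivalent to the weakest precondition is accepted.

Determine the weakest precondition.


Working backward. After the program, the postcondition v + 8 > 8 or q + lim = -8 must hold; in canonical form it is v > 0 or lim + q = -8.
Before lim := lim - lim + 2: v > 0 or q = -10
Before q := lim + 6: v > 0 or lim = -16
Before lim := 3*q + v: v > 0 or 3*q + v = -16
Before lim := v - 2: v > 0 or 3*q + v = -16
Answer: WP = v > 0 or 3*q + v = -16


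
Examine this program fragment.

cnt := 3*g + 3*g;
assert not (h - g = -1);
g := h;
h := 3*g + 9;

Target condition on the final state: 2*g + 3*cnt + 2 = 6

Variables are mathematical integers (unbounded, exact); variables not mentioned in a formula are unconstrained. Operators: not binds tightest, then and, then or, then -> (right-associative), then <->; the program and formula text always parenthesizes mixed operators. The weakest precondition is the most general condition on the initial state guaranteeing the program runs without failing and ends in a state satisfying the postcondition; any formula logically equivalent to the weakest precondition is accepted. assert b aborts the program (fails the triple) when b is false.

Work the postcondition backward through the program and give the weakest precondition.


Working backward. After the program, the postcondition 2*g + 3*cnt + 2 = 6 must hold; in canonical form it is 3*cnt + 2*g = 4.
Before h := 3*g + 9: 3*cnt + 2*g = 4
Before g := h: 3*cnt + 2*h = 4
Before assert not (h - g = -1): (not (h = g - 1)) and 3*cnt + 2*h = 4
Before cnt := 3*g + 3*g: (not (h = g - 1)) and 18*g + 2*h = 4
Answer: WP = (not (h = g - 1)) and 18*g + 2*h = 4


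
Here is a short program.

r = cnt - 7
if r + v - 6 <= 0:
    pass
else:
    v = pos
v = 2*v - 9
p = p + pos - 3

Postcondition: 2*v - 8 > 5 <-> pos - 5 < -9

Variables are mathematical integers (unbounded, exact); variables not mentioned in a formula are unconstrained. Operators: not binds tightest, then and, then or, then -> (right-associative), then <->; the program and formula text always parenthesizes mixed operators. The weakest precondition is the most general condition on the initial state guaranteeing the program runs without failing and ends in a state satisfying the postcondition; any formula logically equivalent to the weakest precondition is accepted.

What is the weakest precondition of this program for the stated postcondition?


Working backward. After the program, the postcondition 2*v - 8 > 5 <-> pos - 5 < -9 must hold; in canonical form it is 2*v > 13 <-> pos < -4.
Before p := p + pos - 3: 2*v > 13 <-> pos < -4
Before v := 2*v - 9: 4*v > 31 <-> pos < -4
Then branch requires 4*v > 31 <-> pos < -4; else branch requires 4*pos > 31 <-> pos < -4.
Before the if: (r + v <= 6 -> (4*v > 31 <-> pos < -4)) and ((not (r + v <= 6)) -> (4*pos > 31 <-> pos < -4))
Before r := cnt - 7: (cnt + v <= 13 -> (4*v > 31 <-> pos < -4)) and ((not (cnt + v <= 13)) -> (4*pos > 31 <-> pos < -4))
Answer: WP = (cnt + v <= 13 -> (4*v > 31 <-> pos < -4)) and ((not (cnt + v <= 13)) -> (4*pos > 31 <-> pos < -4))


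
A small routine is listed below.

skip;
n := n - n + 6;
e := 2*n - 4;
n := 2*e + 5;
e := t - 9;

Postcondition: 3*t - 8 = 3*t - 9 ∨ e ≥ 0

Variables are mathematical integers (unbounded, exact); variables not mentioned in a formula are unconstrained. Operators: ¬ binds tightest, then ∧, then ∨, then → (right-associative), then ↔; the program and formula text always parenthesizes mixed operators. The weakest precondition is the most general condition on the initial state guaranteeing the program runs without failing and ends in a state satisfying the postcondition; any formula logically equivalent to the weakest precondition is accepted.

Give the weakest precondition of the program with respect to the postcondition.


Working backward. After the program, the postcondition 3*t - 8 = 3*t - 9 ∨ e ≥ 0 must hold; in canonical form it is e ≥ 0.
Before e := t - 9: t ≥ 9
Before n := 2*e + 5: t ≥ 9
Before e := 2*n - 4: t ≥ 9
Before n := n - n + 6: t ≥ 9
Before skip: t ≥ 9
Answer: WP = t ≥ 9


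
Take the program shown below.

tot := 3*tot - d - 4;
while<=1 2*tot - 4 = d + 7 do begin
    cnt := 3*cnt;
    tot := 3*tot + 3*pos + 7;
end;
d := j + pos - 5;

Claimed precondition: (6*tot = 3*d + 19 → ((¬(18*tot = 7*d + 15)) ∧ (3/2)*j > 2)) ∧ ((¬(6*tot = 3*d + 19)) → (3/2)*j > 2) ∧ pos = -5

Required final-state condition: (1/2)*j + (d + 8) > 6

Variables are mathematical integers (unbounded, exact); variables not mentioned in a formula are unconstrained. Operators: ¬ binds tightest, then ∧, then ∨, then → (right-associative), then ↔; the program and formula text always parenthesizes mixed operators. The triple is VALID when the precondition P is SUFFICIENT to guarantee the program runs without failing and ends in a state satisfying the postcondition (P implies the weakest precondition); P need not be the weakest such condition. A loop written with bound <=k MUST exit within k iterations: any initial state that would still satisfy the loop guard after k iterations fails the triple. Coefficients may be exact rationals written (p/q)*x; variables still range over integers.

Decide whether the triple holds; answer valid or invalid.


Working backward. After the program, the postcondition (1/2)*j + (d + 8) > 6 must hold; in canonical form it is d + (1/2)*j > -2.
Before d := j + pos - 5: (3/2)*j + pos > 3
Before the loop (bound <=1), unroll the exhaustion recursion (WP_0 = exit-now case; WP_j = one more guarded iteration, up to j = 1):
  WP_0: (¬(2*tot = d + 11)) ∧ (3/2)*j + pos > 3
  WP_1: (2*tot = d + 11 → ((¬(6*pos + 6*tot = d - 3)) ∧ (3/2)*j + pos > 3)) ∧ ((¬(2*tot = d + 11)) → (3/2)*j + pos > 3)
So before the loop: (2*tot = d + 11 → ((¬(6*pos + 6*tot = d - 3)) ∧ (3/2)*j + pos > 3)) ∧ ((¬(2*tot = d + 11)) → (3/2)*j + pos > 3)
Before tot := 3*tot - d - 4: (6*tot = 3*d + 19 → ((¬(6*pos + 18*tot = 7*d + 21)) ∧ (3/2)*j + pos > 3)) ∧ ((¬(6*tot = 3*d + 19)) → (3/2)*j + pos > 3)
The weakest precondition is (6*tot = 3*d + 19 → ((¬(6*pos + 18*tot = 7*d + 21)) ∧ (3/2)*j + pos > 3)) ∧ ((¬(6*tot = 3*d + 19)) → (3/2)*j + pos > 3).
Check whether (6*tot = 3*d + 19 → ((¬(18*tot = 7*d + 15)) ∧ (3/2)*j > 2)) ∧ ((¬(6*tot = 3*d + 19)) → (3/2)*j > 2) ∧ pos = -5 implies it.
Countermodel: at the initial state d = 0, j = 2, pos = -5, tot = 0, the precondition holds but the weakest precondition fails.
Answer: invalid


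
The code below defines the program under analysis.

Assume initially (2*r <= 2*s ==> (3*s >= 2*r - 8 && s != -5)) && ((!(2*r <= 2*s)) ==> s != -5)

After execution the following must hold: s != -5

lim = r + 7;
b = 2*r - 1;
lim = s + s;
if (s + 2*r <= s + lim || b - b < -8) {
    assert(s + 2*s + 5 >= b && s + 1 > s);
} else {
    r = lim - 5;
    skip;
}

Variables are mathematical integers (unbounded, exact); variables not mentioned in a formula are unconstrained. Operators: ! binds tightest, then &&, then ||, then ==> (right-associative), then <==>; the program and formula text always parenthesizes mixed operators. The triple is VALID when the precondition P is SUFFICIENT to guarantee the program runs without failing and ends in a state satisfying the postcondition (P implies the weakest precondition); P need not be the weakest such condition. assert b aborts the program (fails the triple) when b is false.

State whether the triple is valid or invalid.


Working backward. After the program, s != -5 must hold.
Then branch requires 3*s >= b - 5 && s != -5; else branch requires s != -5.
Before the if: (2*r <= lim ==> (3*s >= b - 5 && s != -5)) && ((!(2*r <= lim)) ==> s != -5)
Before lim := s + s: (2*r <= 2*s ==> (3*s >= b - 5 && s != -5)) && ((!(2*r <= 2*s)) ==> s != -5)
Before b := 2*r - 1: (2*r <= 2*s ==> (3*s >= 2*r - 6 && s != -5)) && ((!(2*r <= 2*s)) ==> s != -5)
Before lim := r + 7: (2*r <= 2*s ==> (3*s >= 2*r - 6 && s != -5)) && ((!(2*r <= 2*s)) ==> s != -5)
The weakest precondition is (2*r <= 2*s ==> (3*s >= 2*r - 6 && s != -5)) && ((!(2*r <= 2*s)) ==> s != -5).
Check whether (2*r <= 2*s ==> (3*s >= 2*r - 8 && s != -5)) && ((!(2*r <= 2*s)) ==> s != -5) implies it.
Countermodel: at the initial state r = -7, s = -7, the precondition holds but the weakest precondition fails.
Answer: invalid


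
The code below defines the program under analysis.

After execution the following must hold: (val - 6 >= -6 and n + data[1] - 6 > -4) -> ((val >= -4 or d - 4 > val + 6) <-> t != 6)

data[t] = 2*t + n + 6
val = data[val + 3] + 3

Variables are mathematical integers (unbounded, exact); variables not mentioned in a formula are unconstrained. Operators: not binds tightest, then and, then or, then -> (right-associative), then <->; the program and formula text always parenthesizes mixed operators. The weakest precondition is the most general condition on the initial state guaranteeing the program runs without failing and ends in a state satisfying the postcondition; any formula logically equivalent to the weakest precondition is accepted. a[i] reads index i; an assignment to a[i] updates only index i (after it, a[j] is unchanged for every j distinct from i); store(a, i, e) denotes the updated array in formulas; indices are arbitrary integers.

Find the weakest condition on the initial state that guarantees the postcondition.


Working backward. After the program, the postcondition (val - 6 >= -6 and n + data[1] - 6 > -4) -> ((val >= -4 or d - 4 > val + 6) <-> t != 6) must hold; in canonical form it is (val >= 0 and data[1] + n > 2) -> ((val >= -4 or d > val + 10) <-> t != 6).
Before val := data[val + 3] + 3: (data[val + 3] >= -3 and data[1] + n > 2) -> ((data[val + 3] >= -7 or d > data[val + 3] + 13) <-> t != 6)
Before data[t] := 2*t + n + 6: (store(data, t, n + 2*t + 6)[val + 3] >= -3 and store(data, t, n + 2*t + 6)[1] + n > 2) -> ((store(data, t, n + 2*t + 6)[val + 3] >= -7 or d > store(data, t, n + 2*t + 6)[val + 3] + 13) <-> t != 6)
Answer: WP = (store(data, t, n + 2*t + 6)[val + 3] >= -3 and store(data, t, n + 2*t + 6)[1] + n > 2) -> ((store(data, t, n + 2*t + 6)[val + 3] >= -7 or d > store(data, t, n + 2*t + 6)[val + 3] + 13) <-> t != 6)


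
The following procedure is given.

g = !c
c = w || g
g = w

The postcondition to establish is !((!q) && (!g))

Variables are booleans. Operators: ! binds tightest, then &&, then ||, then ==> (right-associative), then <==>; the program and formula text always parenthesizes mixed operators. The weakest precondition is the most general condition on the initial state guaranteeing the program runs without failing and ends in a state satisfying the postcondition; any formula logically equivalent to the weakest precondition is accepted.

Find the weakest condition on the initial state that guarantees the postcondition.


Working backward. After the program, !((!q) && (!g)) must hold.
Before g := w: !((!q) && (!w))
Before c := w || g: !((!q) && (!w))
Before g := !c: !((!q) && (!w))
Answer: WP = !((!q) && (!w))


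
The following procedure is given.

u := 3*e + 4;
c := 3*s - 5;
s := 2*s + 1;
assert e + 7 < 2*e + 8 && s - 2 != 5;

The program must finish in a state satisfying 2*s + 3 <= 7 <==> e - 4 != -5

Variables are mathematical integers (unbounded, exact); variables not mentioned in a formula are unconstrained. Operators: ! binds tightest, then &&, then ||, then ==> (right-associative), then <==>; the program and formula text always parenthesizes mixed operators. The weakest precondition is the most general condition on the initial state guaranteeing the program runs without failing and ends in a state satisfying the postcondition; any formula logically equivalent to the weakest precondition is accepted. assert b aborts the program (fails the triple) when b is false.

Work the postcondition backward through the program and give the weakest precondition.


Working backward. After the program, the postcondition 2*s + 3 <= 7 <==> e - 4 != -5 must hold; in canonical form it is 2*s <= 4 <==> e != -1.
Before assert e + 7 < 2*e + 8 && s - 2 != 5: e > -1 && s != 7 && (2*s <= 4 <==> e != -1)
Before s := 2*s + 1: e > -1 && 2*s != 6 && (4*s <= 2 <==> e != -1)
Before c := 3*s - 5: e > -1 && 2*s != 6 && (4*s <= 2 <==> e != -1)
Before u := 3*e + 4: e > -1 && 2*s != 6 && (4*s <= 2 <==> e != -1)
Answer: WP = e > -1 && 2*s != 6 && (4*s <= 2 <==> e != -1)


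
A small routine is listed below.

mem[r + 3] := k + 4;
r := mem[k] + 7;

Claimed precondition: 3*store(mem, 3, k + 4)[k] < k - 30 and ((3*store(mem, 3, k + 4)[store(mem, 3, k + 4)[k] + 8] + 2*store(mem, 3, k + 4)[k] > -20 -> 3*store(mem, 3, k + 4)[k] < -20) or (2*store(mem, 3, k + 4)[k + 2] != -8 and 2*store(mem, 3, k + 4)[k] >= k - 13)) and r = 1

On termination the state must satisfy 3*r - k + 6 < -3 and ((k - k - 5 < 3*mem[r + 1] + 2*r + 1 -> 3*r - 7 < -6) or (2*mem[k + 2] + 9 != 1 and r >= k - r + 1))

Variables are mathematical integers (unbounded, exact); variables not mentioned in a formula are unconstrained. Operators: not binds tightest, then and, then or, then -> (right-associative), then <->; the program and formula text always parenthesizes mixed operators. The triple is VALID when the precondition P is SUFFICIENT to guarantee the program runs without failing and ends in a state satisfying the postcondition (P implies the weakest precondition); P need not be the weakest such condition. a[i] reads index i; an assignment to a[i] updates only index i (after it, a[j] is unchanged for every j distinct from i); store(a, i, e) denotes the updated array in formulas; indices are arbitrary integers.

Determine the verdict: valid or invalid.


Working backward. After the program, the postcondition 3*r - k + 6 < -3 and ((k - k - 5 < 3*mem[r + 1] + 2*r + 1 -> 3*r - 7 < -6) or (2*mem[k + 2] + 9 != 1 and r >= k - r + 1)) must hold; in canonical form it is 3*r < k - 9 and ((3*mem[r + 1] + 2*r > -6 -> 3*r < 1) or (2*mem[k + 2] != -8 and 2*r >= k + 1)).
Before r := mem[k] + 7: 3*mem[k] < k - 30 and ((3*mem[mem[k] + 8] + 2*mem[k] > -20 -> 3*mem[k] < -20) or (2*mem[k + 2] != -8 and 2*mem[k] >= k - 13))
Before mem[r + 3] := k + 4: 3*store(mem, r + 3, k + 4)[k] < k - 30 and ((3*store(mem, r + 3, k + 4)[store(mem, r + 3, k + 4)[k] + 8] + 2*store(mem, r + 3, k + 4)[k] > -20 -> 3*store(mem, r + 3, k + 4)[k] < -20) or (2*store(mem, r + 3, k + 4)[k + 2] != -8 and 2*store(mem, r + 3, k + 4)[k] >= k - 13))
The weakest precondition is 3*store(mem, r + 3, k + 4)[k] < k - 30 and ((3*store(mem, r + 3, k + 4)[store(mem, r + 3, k + 4)[k] + 8] + 2*store(mem, r + 3, k + 4)[k] > -20 -> 3*store(mem, r + 3, k + 4)[k] < -20) or (2*store(mem, r + 3, k + 4)[k + 2] != -8 and 2*store(mem, r + 3, k + 4)[k] >= k - 13)).
Check whether 3*store(mem, 3, k + 4)[k] < k - 30 and ((3*store(mem, 3, k + 4)[store(mem, 3, k + 4)[k] + 8] + 2*store(mem, 3, k + 4)[k] > -20 -> 3*store(mem, 3, k + 4)[k] < -20) or (2*store(mem, 3, k + 4)[k + 2] != -8 and 2*store(mem, 3, k + 4)[k] >= k - 13)) and r = 1 implies it.
Countermodel: at the initial state k = 4, mem = {[-1] = 5, [3] = 5, [4] = -9, [6] = 5, [16] = -11, elsewhere 5}, r = 1, the precondition holds but the weakest precondition fails.
Answer: invalid


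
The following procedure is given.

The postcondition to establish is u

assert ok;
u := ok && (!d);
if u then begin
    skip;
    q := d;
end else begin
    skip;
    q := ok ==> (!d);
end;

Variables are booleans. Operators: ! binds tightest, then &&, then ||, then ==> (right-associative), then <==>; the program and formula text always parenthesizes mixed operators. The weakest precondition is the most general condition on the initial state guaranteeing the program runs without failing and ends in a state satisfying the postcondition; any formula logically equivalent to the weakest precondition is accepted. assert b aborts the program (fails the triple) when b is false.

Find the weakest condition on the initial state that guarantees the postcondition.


Working backward. After the program, u must hold.
Then branch requires u; else branch requires u.
Before the if: (!u) ==> u
Before u := ok && (!d): (!(ok && (!d))) ==> (ok && (!d))
Before assert ok: ok && ((!(ok && (!d))) ==> (ok && (!d)))
Answer: WP = ok && ((!(ok && (!d))) ==> (ok && (!d)))


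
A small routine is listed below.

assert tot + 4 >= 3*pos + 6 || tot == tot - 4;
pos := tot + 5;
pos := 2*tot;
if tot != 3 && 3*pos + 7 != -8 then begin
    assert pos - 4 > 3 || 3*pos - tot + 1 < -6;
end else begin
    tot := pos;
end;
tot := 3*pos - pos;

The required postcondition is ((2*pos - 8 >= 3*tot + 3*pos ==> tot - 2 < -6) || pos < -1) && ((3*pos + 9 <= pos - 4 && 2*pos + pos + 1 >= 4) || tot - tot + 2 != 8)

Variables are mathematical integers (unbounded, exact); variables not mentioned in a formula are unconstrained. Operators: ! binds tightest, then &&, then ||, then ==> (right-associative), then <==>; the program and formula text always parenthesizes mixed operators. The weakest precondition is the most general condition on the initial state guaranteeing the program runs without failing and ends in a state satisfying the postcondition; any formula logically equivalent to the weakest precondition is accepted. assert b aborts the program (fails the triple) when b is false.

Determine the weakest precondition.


Working backward. After the program, the postcondition ((2*pos - 8 >= 3*tot + 3*pos ==> tot - 2 < -6) || pos < -1) && ((3*pos + 9 <= pos - 4 && 2*pos + pos + 1 >= 4) || tot - tot + 2 != 8) must hold; in canonical form it is (pos + 3*tot <= -8 ==> tot < -4) || pos < -1.
Before tot := 3*pos - pos: (7*pos <= -8 ==> 2*pos < -4) || pos < -1
Then branch requires (pos > 7 || 3*pos < tot - 7) && ((7*pos <= -8 ==> 2*pos < -4) || pos < -1); else branch requires (7*pos <= -8 ==> 2*pos < -4) || pos < -1.
Before the if: ((tot != 3 && 3*pos != -15) ==> ((pos > 7 || 3*pos < tot - 7) && ((7*pos <= -8 ==> 2*pos < -4) || pos < -1))) && ((!(tot != 3 && 3*pos != -15)) ==> ((7*pos <= -8 ==> 2*pos < -4) || pos < -1))
Before pos := 2*tot: ((tot != 3 && 6*tot != -15) ==> ((2*tot > 7 || 5*tot < -7) && ((14*tot <= -8 ==> 4*tot < -4) || 2*tot < -1))) && ((!(tot != 3 && 6*tot != -15)) ==> ((14*tot <= -8 ==> 4*tot < -4) || 2*tot < -1))
Before pos := tot + 5: ((tot != 3 && 6*tot != -15) ==> ((2*tot > 7 || 5*tot < -7) && ((14*tot <= -8 ==> 4*tot < -4) || 2*tot < -1))) && ((!(tot != 3 && 6*tot != -15)) ==> ((14*tot <= -8 ==> 4*tot < -4) || 2*tot < -1))
Before assert tot + 4 >= 3*pos + 6 || tot == tot - 4: tot >= 3*pos + 2 && ((tot != 3 && 6*tot != -15) ==> ((2*tot > 7 || 5*tot < -7) && ((14*tot <= -8 ==> 4*tot < -4) || 2*tot < -1))) && ((!(tot != 3 && 6*tot != -15)) ==> ((14*tot <= -8 ==> 4*tot < -4) || 2*tot < -1))
Answer: WP = tot >= 3*pos + 2 && ((tot != 3 && 6*tot != -15) ==> ((2*tot > 7 || 5*tot < -7) && ((14*tot <= -8 ==> 4*tot < -4) || 2*tot < -1))) && ((!(tot != 3 && 6*tot != -15)) ==> ((14*tot <= -8 ==> 4*tot < -4) || 2*tot < -1))


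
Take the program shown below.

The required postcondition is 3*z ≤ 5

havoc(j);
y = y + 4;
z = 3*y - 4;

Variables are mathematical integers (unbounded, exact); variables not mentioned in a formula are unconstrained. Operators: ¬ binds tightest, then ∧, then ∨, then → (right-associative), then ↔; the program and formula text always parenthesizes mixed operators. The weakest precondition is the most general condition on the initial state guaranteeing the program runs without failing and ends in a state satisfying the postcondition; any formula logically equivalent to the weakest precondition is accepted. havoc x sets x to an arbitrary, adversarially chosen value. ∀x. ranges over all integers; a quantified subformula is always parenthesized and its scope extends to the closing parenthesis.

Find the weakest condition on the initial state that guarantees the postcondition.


Working backward. After the program, 3*z ≤ 5 must hold.
Before z := 3*y - 4: 9*y ≤ 17
Before y := y + 4: 9*y ≤ -19
Before havoc j: 9*y ≤ -19
Answer: WP = 9*y ≤ -19


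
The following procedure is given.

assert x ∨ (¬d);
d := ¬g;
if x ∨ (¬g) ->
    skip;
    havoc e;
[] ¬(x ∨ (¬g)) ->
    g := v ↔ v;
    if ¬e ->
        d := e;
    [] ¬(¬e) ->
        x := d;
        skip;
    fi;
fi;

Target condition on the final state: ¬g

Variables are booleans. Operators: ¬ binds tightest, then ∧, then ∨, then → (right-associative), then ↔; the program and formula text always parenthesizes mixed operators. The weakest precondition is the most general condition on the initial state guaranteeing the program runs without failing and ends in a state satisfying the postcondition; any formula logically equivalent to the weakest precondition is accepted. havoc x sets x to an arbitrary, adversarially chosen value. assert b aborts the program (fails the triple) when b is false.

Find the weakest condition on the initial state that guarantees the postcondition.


Working backward. After the program, ¬g must hold.
Then branch requires ¬g; else branch requires false.
Before the if: ((x ∨ (¬g)) → (¬g)) ∧ (x ∨ (¬g))
Before d := ¬g: ((x ∨ (¬g)) → (¬g)) ∧ (x ∨ (¬g))
Before assert x ∨ (¬d): (x ∨ (¬d)) ∧ ((x ∨ (¬g)) → (¬g)) ∧ (x ∨ (¬g))
Answer: WP = (x ∨ (¬d)) ∧ ((x ∨ (¬g)) → (¬g)) ∧ (x ∨ (¬g))


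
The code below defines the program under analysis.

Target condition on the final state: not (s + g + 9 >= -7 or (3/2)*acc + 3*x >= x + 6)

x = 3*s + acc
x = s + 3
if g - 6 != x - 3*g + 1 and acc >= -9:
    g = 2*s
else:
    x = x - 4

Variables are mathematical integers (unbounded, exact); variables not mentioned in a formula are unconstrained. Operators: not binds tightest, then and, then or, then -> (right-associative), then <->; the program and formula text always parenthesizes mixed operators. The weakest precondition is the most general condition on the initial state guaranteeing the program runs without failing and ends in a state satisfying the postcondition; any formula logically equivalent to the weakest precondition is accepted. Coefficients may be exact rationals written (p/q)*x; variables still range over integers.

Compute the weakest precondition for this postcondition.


Working backward. After the program, the postcondition not (s + g + 9 >= -7 or (3/2)*acc + 3*x >= x + 6) must hold; in canonical form it is not (g + s >= -16 or (3/2)*acc + 2*x >= 6).
Then branch requires not (3*s >= -16 or (3/2)*acc + 2*x >= 6); else branch requires not (g + s >= -16 or (3/2)*acc + 2*x >= 14).
Before the if: ((4*g != x + 7 and acc >= -9) -> (not (3*s >= -16 or (3/2)*acc + 2*x >= 6))) and ((not (4*g != x + 7 and acc >= -9)) -> (not (g + s >= -16 or (3/2)*acc + 2*x >= 14)))
Before x := s + 3: ((4*g != s + 10 and acc >= -9) -> (not (3*s >= -16 or (3/2)*acc + 2*s >= 0))) and ((not (4*g != s + 10 and acc >= -9)) -> (not (g + s >= -16 or (3/2)*acc + 2*s >= 8)))
Before x := 3*s + acc: ((4*g != s + 10 and acc >= -9) -> (not (3*s >= -16 or (3/2)*acc + 2*s >= 0))) and ((not (4*g != s + 10 and acc >= -9)) -> (not (g + s >= -16 or (3/2)*acc + 2*s >= 8)))
Answer: WP = ((4*g != s + 10 and acc >= -9) -> (not (3*s >= -16 or (3/2)*acc + 2*s >= 0))) and ((not (4*g != s + 10 and acc >= -9)) -> (not (g + s >= -16 or (3/2)*acc + 2*s >= 8)))
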